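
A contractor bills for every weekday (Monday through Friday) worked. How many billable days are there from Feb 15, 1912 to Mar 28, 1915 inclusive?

Feb 15, 1912 is a Thursday.
From Feb 15, 1912 to Mar 28, 1915 is 1138 days inclusive.
1138 = 7 × 162 + 4, so there are 162 full weeks plus 4 extra days.
Each full week contributes 5 weekdays (Mon–Fri): 162 × 5 = 810.
The 4 extra days are Thu, Fri, Sat, Sun — 2 of them qualify.
Total: 810 + 2 = 812.

812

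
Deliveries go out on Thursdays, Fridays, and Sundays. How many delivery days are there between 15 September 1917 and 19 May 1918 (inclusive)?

15 September 1917 is a Saturday.
From 15 September 1917 to 19 May 1918 is 247 days inclusive.
247 = 7 × 35 + 2, so there are 35 full weeks plus 2 extra days.
Each full week contributes 3 days from the set (Thu, Fri, Sun): 35 × 3 = 105.
The 2 extra days are Saturday, Sunday — 1 of them qualifies.
Total: 105 + 1 = 106.

106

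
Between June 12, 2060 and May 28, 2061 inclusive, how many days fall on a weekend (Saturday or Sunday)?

June 12, 2060 is a Saturday.
That's 351 days from start to end, counting both.
351 = 7 × 50 + 1, so there are 50 full weeks plus 1 extra day.
Each full week contributes 2 weekend days (Sat, Sun): 50 × 2 = 100.
The 1 extra day is Saturday — 1 of them qualifies.
Total: 100 + 1 = 101.

101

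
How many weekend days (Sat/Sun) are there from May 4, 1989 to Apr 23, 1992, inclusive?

310

May 4, 1989 is a Thursday.
From May 4, 1989 to Apr 23, 1992 is 1086 days inclusive.
1086 = 7 × 155 + 1, so there are 155 full weeks plus 1 extra day.
Each full week contributes 2 weekend days (Sat, Sun): 155 × 2 = 310.
The 1 extra day is Thursday — none qualify.
Total: 310 + 0 = 310.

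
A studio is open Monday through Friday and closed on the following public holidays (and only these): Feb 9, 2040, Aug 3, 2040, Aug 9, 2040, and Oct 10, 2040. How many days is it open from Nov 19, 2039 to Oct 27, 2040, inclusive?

241 business days

Nov 19, 2039 is a Saturday.
The range spans 344 days (inclusive of both endpoints).
344 = 7 × 49 + 1, so there are 49 full weeks plus 1 extra day.
Each full week contributes 5 weekdays (Mon–Fri): 49 × 5 = 245.
The 1 extra day is Sat — none qualify.
Total: 245 + 0 = 245.
Holidays: Feb 9, 2040 (Thu); Aug 3, 2040 (Fri); Aug 9, 2040 (Thu); Oct 10, 2040 (Wed).
All 4 holidays fall on weekdays, so subtract 4.
Business days: 245 − 4 = 241.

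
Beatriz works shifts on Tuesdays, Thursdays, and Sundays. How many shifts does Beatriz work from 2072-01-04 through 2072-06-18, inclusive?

2072-01-04 is a Monday.
From 2072-01-04 to 2072-06-18 is 167 days inclusive.
167 = 7 × 23 + 6, so there are 23 full weeks plus 6 extra days.
Each full week contributes 3 days from the set (Tue, Thu, Sun): 23 × 3 = 69.
The 6 extra days are Mon, Tue, Wed, Thu, Fri, Sat — 2 of them qualify.
Total: 69 + 2 = 71.

71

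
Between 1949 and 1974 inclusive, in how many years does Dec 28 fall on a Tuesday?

3

Day of week of December 28 in each year:
1949: Wed, 1950: Thu, 1951: Fri, 1952: Sun, 1953: Mon, 1954: Tue ✓, 1955: Wed, 1956: Fri, 1957: Sat, 1958: Sun, 1959: Mon, 1960: Wed, 1961: Thu, 1962: Fri, 1963: Sat, 1964: Mon, 1965: Tue ✓, 1966: Wed, 1967: Thu, 1968: Sat, 1969: Sun, 1970: Mon, 1971: Tue ✓, 1972: Thu, 1973: Fri, 1974: Sat
Tuesdays: 1954, 1965, 1971.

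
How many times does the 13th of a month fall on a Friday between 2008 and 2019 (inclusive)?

Friday-the-13ths by year:
2008: Jun
2009: Feb, Mar, Nov
2010: Aug
2011: May
2012: Jan, Apr, Jul
2013: Sep, Dec
2014: Jun
2015: Feb, Mar, Nov
2016: May
2017: Jan, Oct
2018: Apr, Jul
2019: Sep, Dec

22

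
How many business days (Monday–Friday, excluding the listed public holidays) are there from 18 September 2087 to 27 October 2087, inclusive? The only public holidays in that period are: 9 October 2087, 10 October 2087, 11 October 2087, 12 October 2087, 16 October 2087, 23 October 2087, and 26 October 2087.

24 business days

18 September 2087 is a Thursday.
That's 40 days from start to end, counting both.
40 = 7 × 5 + 5, so there are 5 full weeks plus 5 extra days.
Each full week contributes 5 weekdays (Mon–Fri): 5 × 5 = 25.
The 5 extra days are Thursday, Friday, Saturday, Sunday, Monday — 3 of them qualify.
Total: 25 + 3 = 28.
Holidays: 9 October 2087 (Thu); 10 October 2087 (Fri); 11 October 2087 (Sat); 12 October 2087 (Sun); 16 October 2087 (Thu); 23 October 2087 (Thu); 26 October 2087 (Sun).
4 of the 7 holidays fall on weekdays; the rest are weekends and were already excluded.
Business days: 28 − 4 = 24.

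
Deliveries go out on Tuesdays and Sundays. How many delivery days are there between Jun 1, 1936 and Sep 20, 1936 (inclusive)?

32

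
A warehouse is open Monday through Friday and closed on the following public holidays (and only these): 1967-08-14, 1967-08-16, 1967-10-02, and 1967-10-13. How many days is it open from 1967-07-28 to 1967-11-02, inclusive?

1967-07-28 is a Friday.
The range spans 98 days (inclusive of both endpoints).
98 = 7 × 14, so the span is exactly 14 full weeks.
Each full week contributes 5 weekdays (Mon–Fri): 14 × 5 = 70.
Total: 70.
Holidays: 1967-08-14 (Mon); 1967-08-16 (Wed); 1967-10-02 (Mon); 1967-10-13 (Fri).
All 4 holidays fall on weekdays, so subtract 4.
Business days: 70 − 4 = 66.

66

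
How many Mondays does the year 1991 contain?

52

Jan 1, 1991 is a Tuesday.
The range spans 365 days (inclusive of both endpoints).
365 = 7 × 52 + 1, so there are 52 full weeks plus 1 extra day.
Each full week contributes one Monday: 52 so far.
The 1 extra day is Tuesday — none qualify.
Total: 52 + 0 = 52.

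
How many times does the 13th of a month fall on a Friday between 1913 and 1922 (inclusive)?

Friday-the-13ths by year:
1913: Jun
1914: Feb, Mar, Nov
1915: Aug
1916: Oct
1917: Apr, Jul
1918: Sep, Dec
1919: Jun
1920: Feb, Aug
1921: May
1922: Jan, Oct

16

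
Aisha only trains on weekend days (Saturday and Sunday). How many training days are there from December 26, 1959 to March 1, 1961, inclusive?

124

December 26, 1959 is a Saturday.
That's 432 days from start to end, counting both.
432 = 7 × 61 + 5, so there are 61 full weeks plus 5 extra days.
Each full week contributes 2 weekend days (Sat, Sun): 61 × 2 = 122.
The 5 extra days are Saturday, Sunday, Monday, Tuesday, Wednesday — 2 of them qualify.
Total: 122 + 2 = 124.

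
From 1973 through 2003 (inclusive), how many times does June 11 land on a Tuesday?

5

Day of week of June 11 in each year:
1973: Mon, 1974: Tue ✓, 1975: Wed, 1976: Fri, 1977: Sat, 1978: Sun, 1979: Mon, 1980: Wed, 1981: Thu, 1982: Fri, 1983: Sat, 1984: Mon, 1985: Tue ✓, 1986: Wed, 1987: Thu, 1988: Sat, 1989: Sun, 1990: Mon, 1991: Tue ✓, 1992: Thu, 1993: Fri, 1994: Sat, 1995: Sun, 1996: Tue ✓, 1997: Wed, 1998: Thu, 1999: Fri, 2000: Sun, 2001: Mon, 2002: Tue ✓, 2003: Wed
Tuesdays: 1974, 1985, 1991, 1996, 2002.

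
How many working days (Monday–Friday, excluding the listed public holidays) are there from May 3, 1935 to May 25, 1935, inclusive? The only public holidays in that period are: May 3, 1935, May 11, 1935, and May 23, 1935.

May 3, 1935 is a Friday.
That's 23 days from start to end, counting both.
23 = 7 × 3 + 2, so there are 3 full weeks plus 2 extra days.
Each full week contributes 5 weekdays (Mon–Fri): 3 × 5 = 15.
The 2 extra days are Friday, Saturday — 1 of them qualifies.
Total: 15 + 1 = 16.
Holidays: May 3, 1935 (Fri); May 11, 1935 (Sat); May 23, 1935 (Thu).
2 of the 3 holidays fall on weekdays; the rest are weekends and were already excluded.
Business days: 16 − 2 = 14.

14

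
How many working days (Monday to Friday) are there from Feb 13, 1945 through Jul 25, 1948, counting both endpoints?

899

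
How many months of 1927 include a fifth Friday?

4

A month has five Fridays exactly when Friday falls within its first (length − 28) days.
Jan: 31 days, starts Sat → 5 of Sat, Sun, Mon
Feb: 28 days, starts Tue → 5 of (none)
Mar: 31 days, starts Tue → 5 of Tue, Wed, Thu
Apr: 30 days, starts Fri → 5 of Fri, Sat ✓
May: 31 days, starts Sun → 5 of Sun, Mon, Tue
Jun: 30 days, starts Wed → 5 of Wed, Thu
Jul: 31 days, starts Fri → 5 of Fri, Sat, Sun ✓
Aug: 31 days, starts Mon → 5 of Mon, Tue, Wed
Sep: 30 days, starts Thu → 5 of Thu, Fri ✓
Oct: 31 days, starts Sat → 5 of Sat, Sun, Mon
Nov: 30 days, starts Tue → 5 of Tue, Wed
Dec: 31 days, starts Thu → 5 of Thu, Fri, Sat ✓
Months with five Fridays: Apr, Jul, Sep, Dec.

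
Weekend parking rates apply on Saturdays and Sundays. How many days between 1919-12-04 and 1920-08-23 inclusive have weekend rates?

1919-12-04 is a Thursday.
The range spans 264 days (inclusive of both endpoints).
264 = 7 × 37 + 5, so there are 37 full weeks plus 5 extra days.
Each full week contributes 2 weekend days (Sat, Sun): 37 × 2 = 74.
The 5 extra days are Thu, Fri, Sat, Sun, Mon — 2 of them qualify.
Total: 74 + 2 = 76.

76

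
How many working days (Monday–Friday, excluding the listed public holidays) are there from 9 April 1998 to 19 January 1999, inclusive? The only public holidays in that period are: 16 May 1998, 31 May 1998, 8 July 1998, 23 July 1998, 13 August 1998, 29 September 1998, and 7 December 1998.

199

9 April 1998 is a Thursday.
That's 286 days from start to end, counting both.
286 = 7 × 40 + 6, so there are 40 full weeks plus 6 extra days.
Each full week contributes 5 weekdays (Mon–Fri): 40 × 5 = 200.
The 6 extra days are Thursday, Friday, Saturday, Sunday, Monday, Tuesday — 4 of them qualify.
Total: 200 + 4 = 204.
Holidays: 16 May 1998 (Sat); 31 May 1998 (Sun); 8 July 1998 (Wed); 23 July 1998 (Thu); 13 August 1998 (Thu); 29 September 1998 (Tue); 7 December 1998 (Mon).
5 of the 7 holidays fall on weekdays; the rest are weekends and were already excluded.
Business days: 204 − 5 = 199.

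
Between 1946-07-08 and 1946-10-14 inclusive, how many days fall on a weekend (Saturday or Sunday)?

1946-07-08 is a Monday.
That's 99 days from start to end, counting both.
99 = 7 × 14 + 1, so there are 14 full weeks plus 1 extra day.
Each full week contributes 2 weekend days (Sat, Sun): 14 × 2 = 28.
The 1 extra day is Monday — none qualify.
Total: 28 + 0 = 28.

28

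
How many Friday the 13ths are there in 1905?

The 13th falls on a Friday when the month's 13th has weekday Fri.
Jan 13 is Fri ✓; Feb 13 is Mon; Mar 13 is Mon; Apr 13 is Thu; May 13 is Sat; Jun 13 is Tue; Jul 13 is Thu; Aug 13 is Sun; Sep 13 is Wed; Oct 13 is Fri ✓; Nov 13 is Mon; Dec 13 is Wed.
Friday the 13ths: Jan, Oct.

2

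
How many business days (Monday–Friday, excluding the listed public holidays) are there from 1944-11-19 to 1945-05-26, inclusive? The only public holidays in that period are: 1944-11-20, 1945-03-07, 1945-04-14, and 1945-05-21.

132

1944-11-19 is a Sunday.
From 1944-11-19 to 1945-05-26 is 189 days inclusive.
189 = 7 × 27, so the span is exactly 27 full weeks.
Each full week contributes 5 weekdays (Mon–Fri): 27 × 5 = 135.
Total: 135.
Holidays: 1944-11-20 (Mon); 1945-03-07 (Wed); 1945-04-14 (Sat); 1945-05-21 (Mon).
3 of the 4 holidays fall on weekdays; the rest are weekends and were already excluded.
Business days: 135 − 3 = 132.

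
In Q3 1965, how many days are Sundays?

Jul 1, 1965 is a Thursday.
That's 92 days from start to end, counting both.
92 = 7 × 13 + 1, so there are 13 full weeks plus 1 extra day.
Each full week contributes one Sunday: 13 so far.
The 1 extra day is Thursday — none qualify.
Total: 13 + 0 = 13.

13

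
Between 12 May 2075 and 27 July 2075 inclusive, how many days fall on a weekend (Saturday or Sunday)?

22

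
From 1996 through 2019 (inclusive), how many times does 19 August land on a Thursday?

Day of week of August 19 in each year:
1996: Mon, 1997: Tue, 1998: Wed, 1999: Thu ✓, 2000: Sat, 2001: Sun, 2002: Mon, 2003: Tue, 2004: Thu ✓, 2005: Fri, 2006: Sat, 2007: Sun, 2008: Tue, 2009: Wed, 2010: Thu ✓, 2011: Fri, 2012: Sun, 2013: Mon, 2014: Tue, 2015: Wed, 2016: Fri, 2017: Sat, 2018: Sun, 2019: Mon
Thursdays: 1999, 2004, 2010.

3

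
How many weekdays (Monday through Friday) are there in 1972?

1 January 1972 is a Saturday.
That's 366 days from start to end, counting both.
366 = 7 × 52 + 2, so there are 52 full weeks plus 2 extra days.
Each full week contributes 5 weekdays (Mon–Fri): 52 × 5 = 260.
The 2 extra days are Sat, Sun — none qualify.
Total: 260 + 0 = 260.

260 weekdays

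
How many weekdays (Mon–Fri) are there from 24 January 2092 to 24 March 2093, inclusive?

24 January 2092 is a Thursday.
From 24 January 2092 to 24 March 2093 is 426 days inclusive.
426 = 7 × 60 + 6, so there are 60 full weeks plus 6 extra days.
Each full week contributes 5 weekdays (Mon–Fri): 60 × 5 = 300.
The 6 extra days are Thursday, Friday, Saturday, Sunday, Monday, Tuesday — 4 of them qualify.
Total: 300 + 4 = 304.

304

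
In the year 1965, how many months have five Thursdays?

4

A month has five Thursdays exactly when Thursday falls within its first (length − 28) days.
Jan: 31 days, starts Fri → 5 of Fri, Sat, Sun
Feb: 28 days, starts Mon → 5 of (none)
Mar: 31 days, starts Mon → 5 of Mon, Tue, Wed
Apr: 30 days, starts Thu → 5 of Thu, Fri ✓
May: 31 days, starts Sat → 5 of Sat, Sun, Mon
Jun: 30 days, starts Tue → 5 of Tue, Wed
Jul: 31 days, starts Thu → 5 of Thu, Fri, Sat ✓
Aug: 31 days, starts Sun → 5 of Sun, Mon, Tue
Sep: 30 days, starts Wed → 5 of Wed, Thu ✓
Oct: 31 days, starts Fri → 5 of Fri, Sat, Sun
Nov: 30 days, starts Mon → 5 of Mon, Tue
Dec: 31 days, starts Wed → 5 of Wed, Thu, Fri ✓
Months with five Thursdays: Apr, Jul, Sep, Dec.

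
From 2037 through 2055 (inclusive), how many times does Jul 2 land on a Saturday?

3

Day of week of July 2 in each year:
2037: Thu, 2038: Fri, 2039: Sat ✓, 2040: Mon, 2041: Tue, 2042: Wed, 2043: Thu, 2044: Sat ✓, 2045: Sun, 2046: Mon, 2047: Tue, 2048: Thu, 2049: Fri, 2050: Sat ✓, 2051: Sun, 2052: Tue, 2053: Wed, 2054: Thu, 2055: Fri
Saturdays: 2039, 2044, 2050.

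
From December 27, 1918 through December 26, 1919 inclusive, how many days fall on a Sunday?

52 Sundays

December 27, 1918 is a Friday.
That's 365 days from start to end, counting both.
365 = 7 × 52 + 1, so there are 52 full weeks plus 1 extra day.
Each full week contributes one Sunday: 52 so far.
The 1 extra day is Friday — none qualify.
Total: 52 + 0 = 52.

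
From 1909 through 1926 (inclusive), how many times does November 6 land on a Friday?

Day of week of November 6 in each year:
1909: Sat, 1910: Sun, 1911: Mon, 1912: Wed, 1913: Thu, 1914: Fri ✓, 1915: Sat, 1916: Mon, 1917: Tue, 1918: Wed, 1919: Thu, 1920: Sat, 1921: Sun, 1922: Mon, 1923: Tue, 1924: Thu, 1925: Fri ✓, 1926: Sat
Fridays: 1914, 1925.

2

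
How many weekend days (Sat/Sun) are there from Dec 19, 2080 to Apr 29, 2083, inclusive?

246

Dec 19, 2080 is a Thursday.
That's 862 days from start to end, counting both.
862 = 7 × 123 + 1, so there are 123 full weeks plus 1 extra day.
Each full week contributes 2 weekend days (Sat, Sun): 123 × 2 = 246.
The 1 extra day is Thursday — none qualify.
Total: 246 + 0 = 246.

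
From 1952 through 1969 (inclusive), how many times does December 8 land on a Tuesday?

3

Day of week of December 8 in each year:
1952: Mon, 1953: Tue ✓, 1954: Wed, 1955: Thu, 1956: Sat, 1957: Sun, 1958: Mon, 1959: Tue ✓, 1960: Thu, 1961: Fri, 1962: Sat, 1963: Sun, 1964: Tue ✓, 1965: Wed, 1966: Thu, 1967: Fri, 1968: Sun, 1969: Mon
Tuesdays: 1953, 1959, 1964.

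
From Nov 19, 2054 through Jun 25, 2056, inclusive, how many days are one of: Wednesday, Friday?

167

Nov 19, 2054 is a Thursday.
The range spans 585 days (inclusive of both endpoints).
585 = 7 × 83 + 4, so there are 83 full weeks plus 4 extra days.
Each full week contributes 2 days from the set (Wed, Fri): 83 × 2 = 166.
The 4 extra days are Thursday, Friday, Saturday, Sunday — 1 of them qualifies.
Total: 166 + 1 = 167.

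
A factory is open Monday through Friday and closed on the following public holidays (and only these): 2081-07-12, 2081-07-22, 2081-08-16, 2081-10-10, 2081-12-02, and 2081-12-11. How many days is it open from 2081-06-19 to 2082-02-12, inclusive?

2081-06-19 is a Thursday.
The range spans 239 days (inclusive of both endpoints).
239 = 7 × 34 + 1, so there are 34 full weeks plus 1 extra day.
Each full week contributes 5 weekdays (Mon–Fri): 34 × 5 = 170.
The 1 extra day is Thu — 1 of them qualifies.
Total: 170 + 1 = 171.
Holidays: 2081-07-12 (Sat); 2081-07-22 (Tue); 2081-08-16 (Sat); 2081-10-10 (Fri); 2081-12-02 (Tue); 2081-12-11 (Thu).
4 of the 6 holidays fall on weekdays; the rest are weekends and were already excluded.
Business days: 171 − 4 = 167.

167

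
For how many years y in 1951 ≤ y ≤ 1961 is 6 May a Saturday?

1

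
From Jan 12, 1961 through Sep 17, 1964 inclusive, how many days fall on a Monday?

Jan 12, 1961 is a Thursday.
The range spans 1345 days (inclusive of both endpoints).
1345 = 7 × 192 + 1, so there are 192 full weeks plus 1 extra day.
Each full week contributes one Monday: 192 so far.
The 1 extra day is Thursday — none qualify.
Total: 192 + 0 = 192.

192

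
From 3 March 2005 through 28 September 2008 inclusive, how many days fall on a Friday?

3 March 2005 is a Thursday.
From 3 March 2005 to 28 September 2008 is 1306 days inclusive.
1306 = 7 × 186 + 4, so there are 186 full weeks plus 4 extra days.
Each full week contributes one Friday: 186 so far.
The 4 extra days are Thursday, Friday, Saturday, Sunday — 1 of them qualifies.
Total: 186 + 1 = 187.

187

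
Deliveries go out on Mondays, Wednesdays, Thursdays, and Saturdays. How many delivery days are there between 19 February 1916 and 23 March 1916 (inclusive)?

19 February 1916 is a Saturday.
The range spans 34 days (inclusive of both endpoints).
34 = 7 × 4 + 6, so there are 4 full weeks plus 6 extra days.
Each full week contributes 4 days from the set (Mon, Wed, Thu, Sat): 4 × 4 = 16.
The 6 extra days are Saturday, Sunday, Monday, Tuesday, Wednesday, Thursday — 4 of them qualify.
Total: 16 + 4 = 20.

20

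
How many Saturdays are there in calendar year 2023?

January 1, 2023 is a Sunday.
The range spans 365 days (inclusive of both endpoints).
365 = 7 × 52 + 1, so there are 52 full weeks plus 1 extra day.
Each full week contributes one Saturday: 52 so far.
The 1 extra day is Sunday — none qualify.
Total: 52 + 0 = 52.

52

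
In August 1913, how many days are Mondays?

1913-08-01 is a Friday.
From 1913-08-01 to 1913-08-31 is 31 days inclusive.
31 = 7 × 4 + 3, so there are 4 full weeks plus 3 extra days.
Each full week contributes one Monday: 4 so far.
The 3 extra days are Friday, Saturday, Sunday — none qualify.
Total: 4 + 0 = 4.

4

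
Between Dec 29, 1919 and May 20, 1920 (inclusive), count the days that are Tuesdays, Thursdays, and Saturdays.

Dec 29, 1919 is a Monday.
That's 144 days from start to end, counting both.
144 = 7 × 20 + 4, so there are 20 full weeks plus 4 extra days.
Each full week contributes 3 days from the set (Tue, Thu, Sat): 20 × 3 = 60.
The 4 extra days are Monday, Tuesday, Wednesday, Thursday — 2 of them qualify.
Total: 60 + 2 = 62.

62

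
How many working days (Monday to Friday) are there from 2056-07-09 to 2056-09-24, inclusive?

55

2056-07-09 is a Sunday.
From 2056-07-09 to 2056-09-24 is 78 days inclusive.
78 = 7 × 11 + 1, so there are 11 full weeks plus 1 extra day.
Each full week contributes 5 weekdays (Mon–Fri): 11 × 5 = 55.
The 1 extra day is Sun — none qualify.
Total: 55 + 0 = 55.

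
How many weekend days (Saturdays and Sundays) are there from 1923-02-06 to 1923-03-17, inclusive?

1923-02-06 is a Tuesday.
That's 40 days from start to end, counting both.
40 = 7 × 5 + 5, so there are 5 full weeks plus 5 extra days.
Each full week contributes 2 weekend days (Sat, Sun): 5 × 2 = 10.
The 5 extra days are Tue, Wed, Thu, Fri, Sat — 1 of them qualifies.
Total: 10 + 1 = 11.

11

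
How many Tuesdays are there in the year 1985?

1 January 1985 is a Tuesday.
That's 365 days from start to end, counting both.
365 = 7 × 52 + 1, so there are 52 full weeks plus 1 extra day.
Each full week contributes one Tuesday: 52 so far.
The 1 extra day is Tuesday — 1 of them qualifies.
Total: 52 + 1 = 53.

53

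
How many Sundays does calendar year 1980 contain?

1 January 1980 is a Tuesday.
That's 366 days from start to end, counting both.
366 = 7 × 52 + 2, so there are 52 full weeks plus 2 extra days.
Each full week contributes one Sunday: 52 so far.
The 2 extra days are Tuesday, Wednesday — none qualify.
Total: 52 + 0 = 52.

52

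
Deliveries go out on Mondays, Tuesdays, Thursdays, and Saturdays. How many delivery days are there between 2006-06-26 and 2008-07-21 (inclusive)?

433

2006-06-26 is a Monday.
From 2006-06-26 to 2008-07-21 is 757 days inclusive.
757 = 7 × 108 + 1, so there are 108 full weeks plus 1 extra day.
Each full week contributes 4 days from the set (Mon, Tue, Thu, Sat): 108 × 4 = 432.
The 1 extra day is Monday — 1 of them qualifies.
Total: 432 + 1 = 433.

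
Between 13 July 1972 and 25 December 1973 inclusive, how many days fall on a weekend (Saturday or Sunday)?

152

13 July 1972 is a Thursday.
The range spans 531 days (inclusive of both endpoints).
531 = 7 × 75 + 6, so there are 75 full weeks plus 6 extra days.
Each full week contributes 2 weekend days (Sat, Sun): 75 × 2 = 150.
The 6 extra days are Thursday, Friday, Saturday, Sunday, Monday, Tuesday — 2 of them qualify.
Total: 150 + 2 = 152.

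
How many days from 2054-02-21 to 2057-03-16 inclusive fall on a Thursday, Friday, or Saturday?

480

2054-02-21 is a Saturday.
The range spans 1120 days (inclusive of both endpoints).
1120 = 7 × 160, so the span is exactly 160 full weeks.
Each full week contributes 3 days from the set (Thu, Fri, Sat): 160 × 3 = 480.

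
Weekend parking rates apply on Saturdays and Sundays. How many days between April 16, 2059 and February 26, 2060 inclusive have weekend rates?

90

April 16, 2059 is a Wednesday.
That's 317 days from start to end, counting both.
317 = 7 × 45 + 2, so there are 45 full weeks plus 2 extra days.
Each full week contributes 2 weekend days (Sat, Sun): 45 × 2 = 90.
The 2 extra days are Wednesday, Thursday — none qualify.
Total: 90 + 0 = 90.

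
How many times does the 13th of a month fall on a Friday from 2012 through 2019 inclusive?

Friday-the-13ths by year:
2012: Jan, Apr, Jul
2013: Sep, Dec
2014: Jun
2015: Feb, Mar, Nov
2016: May
2017: Jan, Oct
2018: Apr, Jul
2019: Sep, Dec

16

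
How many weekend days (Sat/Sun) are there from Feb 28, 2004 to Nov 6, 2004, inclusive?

73

Feb 28, 2004 is a Saturday.
That's 253 days from start to end, counting both.
253 = 7 × 36 + 1, so there are 36 full weeks plus 1 extra day.
Each full week contributes 2 weekend days (Sat, Sun): 36 × 2 = 72.
The 1 extra day is Saturday — 1 of them qualifies.
Total: 72 + 1 = 73.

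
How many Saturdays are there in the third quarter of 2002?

1 July 2002 is a Monday.
From 1 July 2002 to 30 September 2002 is 92 days inclusive.
92 = 7 × 13 + 1, so there are 13 full weeks plus 1 extra day.
Each full week contributes one Saturday: 13 so far.
The 1 extra day is Monday — none qualify.
Total: 13 + 0 = 13.

13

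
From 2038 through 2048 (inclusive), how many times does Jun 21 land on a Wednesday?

Day of week of June 21 in each year:
2038: Mon, 2039: Tue, 2040: Thu, 2041: Fri, 2042: Sat, 2043: Sun, 2044: Tue, 2045: Wed ✓, 2046: Thu, 2047: Fri, 2048: Sun
Wednesdays: 2045.

1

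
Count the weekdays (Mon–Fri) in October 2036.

23 weekdays

Oct 1, 2036 is a Wednesday.
From Oct 1, 2036 to Oct 31, 2036 is 31 days inclusive.
31 = 7 × 4 + 3, so there are 4 full weeks plus 3 extra days.
Each full week contributes 5 weekdays (Mon–Fri): 4 × 5 = 20.
The 3 extra days are Wednesday, Thursday, Friday — 3 of them qualify.
Total: 20 + 3 = 23.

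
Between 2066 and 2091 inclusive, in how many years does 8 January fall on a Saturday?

Day of week of January 8 in each year:
2066: Fri, 2067: Sat ✓, 2068: Sun, 2069: Tue, 2070: Wed, 2071: Thu, 2072: Fri, 2073: Sun, 2074: Mon, 2075: Tue, 2076: Wed, 2077: Fri, 2078: Sat ✓, 2079: Sun, 2080: Mon, 2081: Wed, 2082: Thu, 2083: Fri, 2084: Sat ✓, 2085: Mon, 2086: Tue, 2087: Wed, 2088: Thu, 2089: Sat ✓, 2090: Sun, 2091: Mon
Saturdays: 2067, 2078, 2084, 2089.

4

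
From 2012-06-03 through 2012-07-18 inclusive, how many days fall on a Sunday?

7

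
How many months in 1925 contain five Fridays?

4

A month has five Fridays exactly when Friday falls within its first (length − 28) days.
Jan: 31 days, starts Thu → 5 of Thu, Fri, Sat ✓
Feb: 28 days, starts Sun → 5 of (none)
Mar: 31 days, starts Sun → 5 of Sun, Mon, Tue
Apr: 30 days, starts Wed → 5 of Wed, Thu
May: 31 days, starts Fri → 5 of Fri, Sat, Sun ✓
Jun: 30 days, starts Mon → 5 of Mon, Tue
Jul: 31 days, starts Wed → 5 of Wed, Thu, Fri ✓
Aug: 31 days, starts Sat → 5 of Sat, Sun, Mon
Sep: 30 days, starts Tue → 5 of Tue, Wed
Oct: 31 days, starts Thu → 5 of Thu, Fri, Sat ✓
Nov: 30 days, starts Sun → 5 of Sun, Mon
Dec: 31 days, starts Tue → 5 of Tue, Wed, Thu
Months with five Fridays: Jan, May, Jul, Oct.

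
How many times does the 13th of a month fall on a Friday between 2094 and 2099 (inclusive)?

Friday-the-13ths by year:
2094: Aug
2095: May
2096: Jan, Apr, Jul
2097: Sep, Dec
2098: Jun
2099: Feb, Mar, Nov

11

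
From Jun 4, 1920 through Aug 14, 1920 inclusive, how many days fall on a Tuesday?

10

Jun 4, 1920 is a Friday.
That's 72 days from start to end, counting both.
72 = 7 × 10 + 2, so there are 10 full weeks plus 2 extra days.
Each full week contributes one Tuesday: 10 so far.
The 2 extra days are Fri, Sat — none qualify.
Total: 10 + 0 = 10.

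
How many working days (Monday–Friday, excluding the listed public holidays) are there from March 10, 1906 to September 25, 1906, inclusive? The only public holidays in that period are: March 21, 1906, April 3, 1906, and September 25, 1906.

139 working days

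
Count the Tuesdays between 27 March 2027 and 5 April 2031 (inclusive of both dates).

210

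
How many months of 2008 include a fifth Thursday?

A month has five Thursdays exactly when Thursday falls within its first (length − 28) days.
Jan: 31 days, starts Tue → 5 of Tue, Wed, Thu ✓
Feb: 29 days, starts Fri → 5 of Fri
Mar: 31 days, starts Sat → 5 of Sat, Sun, Mon
Apr: 30 days, starts Tue → 5 of Tue, Wed
May: 31 days, starts Thu → 5 of Thu, Fri, Sat ✓
Jun: 30 days, starts Sun → 5 of Sun, Mon
Jul: 31 days, starts Tue → 5 of Tue, Wed, Thu ✓
Aug: 31 days, starts Fri → 5 of Fri, Sat, Sun
Sep: 30 days, starts Mon → 5 of Mon, Tue
Oct: 31 days, starts Wed → 5 of Wed, Thu, Fri ✓
Nov: 30 days, starts Sat → 5 of Sat, Sun
Dec: 31 days, starts Mon → 5 of Mon, Tue, Wed
Months with five Thursdays: Jan, May, Jul, Oct.

4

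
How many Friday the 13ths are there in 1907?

The 13th falls on a Friday when the month's 13th has weekday Fri.
Jan 13 is Sun; Feb 13 is Wed; Mar 13 is Wed; Apr 13 is Sat; May 13 is Mon; Jun 13 is Thu; Jul 13 is Sat; Aug 13 is Tue; Sep 13 is Fri ✓; Oct 13 is Sun; Nov 13 is Wed; Dec 13 is Fri ✓.
Friday the 13ths: Sep, Dec.

2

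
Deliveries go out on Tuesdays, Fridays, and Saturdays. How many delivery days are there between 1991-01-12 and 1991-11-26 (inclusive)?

1991-01-12 is a Saturday.
From 1991-01-12 to 1991-11-26 is 319 days inclusive.
319 = 7 × 45 + 4, so there are 45 full weeks plus 4 extra days.
Each full week contributes 3 days from the set (Tue, Fri, Sat): 45 × 3 = 135.
The 4 extra days are Sat, Sun, Mon, Tue — 2 of them qualify.
Total: 135 + 2 = 137.

137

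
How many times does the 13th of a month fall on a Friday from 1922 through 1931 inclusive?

Friday-the-13ths by year:
1922: Jan, Oct
1923: Apr, Jul
1924: Jun
1925: Feb, Mar, Nov
1926: Aug
1927: May
1928: Jan, Apr, Jul
1929: Sep, Dec
1930: Jun
1931: Feb, Mar, Nov

19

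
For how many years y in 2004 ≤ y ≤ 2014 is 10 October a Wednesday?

2

Day of week of October 10 in each year:
2004: Sun, 2005: Mon, 2006: Tue, 2007: Wed ✓, 2008: Fri, 2009: Sat, 2010: Sun, 2011: Mon, 2012: Wed ✓, 2013: Thu, 2014: Fri
Wednesdays: 2007, 2012.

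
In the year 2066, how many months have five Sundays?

A month has five Sundays exactly when Sunday falls within its first (length − 28) days.
Jan: 31 days, starts Fri → 5 of Fri, Sat, Sun ✓
Feb: 28 days, starts Mon → 5 of (none)
Mar: 31 days, starts Mon → 5 of Mon, Tue, Wed
Apr: 30 days, starts Thu → 5 of Thu, Fri
May: 31 days, starts Sat → 5 of Sat, Sun, Mon ✓
Jun: 30 days, starts Tue → 5 of Tue, Wed
Jul: 31 days, starts Thu → 5 of Thu, Fri, Sat
Aug: 31 days, starts Sun → 5 of Sun, Mon, Tue ✓
Sep: 30 days, starts Wed → 5 of Wed, Thu
Oct: 31 days, starts Fri → 5 of Fri, Sat, Sun ✓
Nov: 30 days, starts Mon → 5 of Mon, Tue
Dec: 31 days, starts Wed → 5 of Wed, Thu, Fri
Months with five Sundays: Jan, May, Aug, Oct.

4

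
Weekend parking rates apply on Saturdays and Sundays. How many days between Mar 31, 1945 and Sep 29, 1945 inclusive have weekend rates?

53

Mar 31, 1945 is a Saturday.
That's 183 days from start to end, counting both.
183 = 7 × 26 + 1, so there are 26 full weeks plus 1 extra day.
Each full week contributes 2 weekend days (Sat, Sun): 26 × 2 = 52.
The 1 extra day is Sat — 1 of them qualifies.
Total: 52 + 1 = 53.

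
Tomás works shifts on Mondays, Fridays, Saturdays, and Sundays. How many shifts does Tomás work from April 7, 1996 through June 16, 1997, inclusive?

250

April 7, 1996 is a Sunday.
That's 436 days from start to end, counting both.
436 = 7 × 62 + 2, so there are 62 full weeks plus 2 extra days.
Each full week contributes 4 days from the set (Mon, Fri, Sat, Sun): 62 × 4 = 248.
The 2 extra days are Sunday, Monday — 2 of them qualify.
Total: 248 + 2 = 250.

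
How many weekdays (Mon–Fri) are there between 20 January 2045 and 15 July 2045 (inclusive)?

126 weekdays

20 January 2045 is a Friday.
That's 177 days from start to end, counting both.
177 = 7 × 25 + 2, so there are 25 full weeks plus 2 extra days.
Each full week contributes 5 weekdays (Mon–Fri): 25 × 5 = 125.
The 2 extra days are Friday, Saturday — 1 of them qualifies.
Total: 125 + 1 = 126.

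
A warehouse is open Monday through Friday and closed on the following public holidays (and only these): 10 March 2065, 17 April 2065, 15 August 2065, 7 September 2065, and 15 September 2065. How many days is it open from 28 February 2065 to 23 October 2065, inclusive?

166

28 February 2065 is a Saturday.
That's 238 days from start to end, counting both.
238 = 7 × 34, so the span is exactly 34 full weeks.
Each full week contributes 5 weekdays (Mon–Fri): 34 × 5 = 170.
Total: 170.
Holidays: 10 March 2065 (Tue); 17 April 2065 (Fri); 15 August 2065 (Sat); 7 September 2065 (Mon); 15 September 2065 (Tue).
4 of the 5 holidays fall on weekdays; the rest are weekends and were already excluded.
Business days: 170 − 4 = 166.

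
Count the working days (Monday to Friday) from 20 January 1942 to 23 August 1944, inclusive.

677 weekdays

20 January 1942 is a Tuesday.
That's 947 days from start to end, counting both.
947 = 7 × 135 + 2, so there are 135 full weeks plus 2 extra days.
Each full week contributes 5 weekdays (Mon–Fri): 135 × 5 = 675.
The 2 extra days are Tue, Wed — 2 of them qualify.
Total: 675 + 2 = 677.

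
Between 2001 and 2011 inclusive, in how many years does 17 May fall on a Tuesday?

Day of week of May 17 in each year:
2001: Thu, 2002: Fri, 2003: Sat, 2004: Mon, 2005: Tue ✓, 2006: Wed, 2007: Thu, 2008: Sat, 2009: Sun, 2010: Mon, 2011: Tue ✓
Tuesdays: 2005, 2011.

2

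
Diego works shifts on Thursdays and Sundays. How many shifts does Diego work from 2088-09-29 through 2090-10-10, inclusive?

212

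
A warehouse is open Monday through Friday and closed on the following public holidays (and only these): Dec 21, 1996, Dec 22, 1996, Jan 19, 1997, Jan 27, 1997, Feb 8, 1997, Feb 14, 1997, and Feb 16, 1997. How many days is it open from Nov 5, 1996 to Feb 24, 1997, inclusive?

Nov 5, 1996 is a Tuesday.
From Nov 5, 1996 to Feb 24, 1997 is 112 days inclusive.
112 = 7 × 16, so the span is exactly 16 full weeks.
Each full week contributes 5 weekdays (Mon–Fri): 16 × 5 = 80.
Total: 80.
Holidays: Dec 21, 1996 (Sat); Dec 22, 1996 (Sun); Jan 19, 1997 (Sun); Jan 27, 1997 (Mon); Feb 8, 1997 (Sat); Feb 14, 1997 (Fri); Feb 16, 1997 (Sun).
2 of the 7 holidays fall on weekdays; the rest are weekends and were already excluded.
Business days: 80 − 2 = 78.

78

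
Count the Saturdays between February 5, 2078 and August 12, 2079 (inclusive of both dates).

80

February 5, 2078 is a Saturday.
From February 5, 2078 to August 12, 2079 is 554 days inclusive.
554 = 7 × 79 + 1, so there are 79 full weeks plus 1 extra day.
Each full week contributes one Saturday: 79 so far.
The 1 extra day is Sat — 1 of them qualifies.
Total: 79 + 1 = 80.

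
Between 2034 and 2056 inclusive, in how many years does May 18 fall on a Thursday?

Day of week of May 18 in each year:
2034: Thu ✓, 2035: Fri, 2036: Sun, 2037: Mon, 2038: Tue, 2039: Wed, 2040: Fri, 2041: Sat, 2042: Sun, 2043: Mon, 2044: Wed, 2045: Thu ✓, 2046: Fri, 2047: Sat, 2048: Mon, 2049: Tue, 2050: Wed, 2051: Thu ✓, 2052: Sat, 2053: Sun, 2054: Mon, 2055: Tue, 2056: Thu ✓
Thursdays: 2034, 2045, 2051, 2056.

4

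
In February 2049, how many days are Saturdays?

2049-02-01 is a Monday.
That's 28 days from start to end, counting both.
28 = 7 × 4, so the span is exactly 4 full weeks.
Each full week contributes one Saturday: 4 so far.
Total: 4.

4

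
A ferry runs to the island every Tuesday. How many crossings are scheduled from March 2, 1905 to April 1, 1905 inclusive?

4 Tuesdays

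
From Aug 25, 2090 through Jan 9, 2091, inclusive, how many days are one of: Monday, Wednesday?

39

Aug 25, 2090 is a Friday.
That's 138 days from start to end, counting both.
138 = 7 × 19 + 5, so there are 19 full weeks plus 5 extra days.
Each full week contributes 2 days from the set (Mon, Wed): 19 × 2 = 38.
The 5 extra days are Fri, Sat, Sun, Mon, Tue — 1 of them qualifies.
Total: 38 + 1 = 39.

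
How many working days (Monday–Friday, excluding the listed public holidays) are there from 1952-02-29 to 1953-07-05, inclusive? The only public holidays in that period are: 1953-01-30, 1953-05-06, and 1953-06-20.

349

1952-02-29 is a Friday.
That's 493 days from start to end, counting both.
493 = 7 × 70 + 3, so there are 70 full weeks plus 3 extra days.
Each full week contributes 5 weekdays (Mon–Fri): 70 × 5 = 350.
The 3 extra days are Fri, Sat, Sun — 1 of them qualifies.
Total: 350 + 1 = 351.
Holidays: 1953-01-30 (Fri); 1953-05-06 (Wed); 1953-06-20 (Sat).
2 of the 3 holidays fall on weekdays; the rest are weekends and were already excluded.
Business days: 351 − 2 = 349.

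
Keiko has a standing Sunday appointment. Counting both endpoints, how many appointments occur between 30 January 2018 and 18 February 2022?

30 January 2018 is a Tuesday.
From 30 January 2018 to 18 February 2022 is 1481 days inclusive.
1481 = 7 × 211 + 4, so there are 211 full weeks plus 4 extra days.
Each full week contributes one Sunday: 211 so far.
The 4 extra days are Tue, Wed, Thu, Fri — none qualify.
Total: 211 + 0 = 211.

211 Sundays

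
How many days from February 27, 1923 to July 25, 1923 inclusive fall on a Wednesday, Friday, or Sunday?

February 27, 1923 is a Tuesday.
From February 27, 1923 to July 25, 1923 is 149 days inclusive.
149 = 7 × 21 + 2, so there are 21 full weeks plus 2 extra days.
Each full week contributes 3 days from the set (Wed, Fri, Sun): 21 × 3 = 63.
The 2 extra days are Tue, Wed — 1 of them qualifies.
Total: 63 + 1 = 64.

64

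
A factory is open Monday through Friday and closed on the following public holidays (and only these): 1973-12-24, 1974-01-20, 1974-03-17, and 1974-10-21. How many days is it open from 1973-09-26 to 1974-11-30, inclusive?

1973-09-26 is a Wednesday.
From 1973-09-26 to 1974-11-30 is 431 days inclusive.
431 = 7 × 61 + 4, so there are 61 full weeks plus 4 extra days.
Each full week contributes 5 weekdays (Mon–Fri): 61 × 5 = 305.
The 4 extra days are Wed, Thu, Fri, Sat — 3 of them qualify.
Total: 305 + 3 = 308.
Holidays: 1973-12-24 (Mon); 1974-01-20 (Sun); 1974-03-17 (Sun); 1974-10-21 (Mon).
2 of the 4 holidays fall on weekdays; the rest are weekends and were already excluded.
Business days: 308 − 2 = 306.

306 business days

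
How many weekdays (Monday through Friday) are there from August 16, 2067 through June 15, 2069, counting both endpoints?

479 weekdays

August 16, 2067 is a Tuesday.
From August 16, 2067 to June 15, 2069 is 670 days inclusive.
670 = 7 × 95 + 5, so there are 95 full weeks plus 5 extra days.
Each full week contributes 5 weekdays (Mon–Fri): 95 × 5 = 475.
The 5 extra days are Tuesday, Wednesday, Thursday, Friday, Saturday — 4 of them qualify.
Total: 475 + 4 = 479.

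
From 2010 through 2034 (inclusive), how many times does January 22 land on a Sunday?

4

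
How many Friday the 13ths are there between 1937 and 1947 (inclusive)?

Friday-the-13ths by year:
1937: Aug
1938: May
1939: Jan, Oct
1940: Sep, Dec
1941: Jun
1942: Feb, Mar, Nov
1943: Aug
1944: Oct
1945: Apr, Jul
1946: Sep, Dec
1947: Jun

17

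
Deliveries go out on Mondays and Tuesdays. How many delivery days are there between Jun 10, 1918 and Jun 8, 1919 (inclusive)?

Jun 10, 1918 is a Monday.
The range spans 364 days (inclusive of both endpoints).
364 = 7 × 52, so the span is exactly 52 full weeks.
Each full week contributes 2 days from the set (Mon, Tue): 52 × 2 = 104.

104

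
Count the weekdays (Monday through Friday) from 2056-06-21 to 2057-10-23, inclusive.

350 weekdays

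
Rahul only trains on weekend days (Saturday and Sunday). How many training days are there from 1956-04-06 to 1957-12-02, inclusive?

1956-04-06 is a Friday.
The range spans 606 days (inclusive of both endpoints).
606 = 7 × 86 + 4, so there are 86 full weeks plus 4 extra days.
Each full week contributes 2 weekend days (Sat, Sun): 86 × 2 = 172.
The 4 extra days are Friday, Saturday, Sunday, Monday — 2 of them qualify.
Total: 172 + 2 = 174.

174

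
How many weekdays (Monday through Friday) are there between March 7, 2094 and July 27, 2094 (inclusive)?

March 7, 2094 is a Sunday.
From March 7, 2094 to July 27, 2094 is 143 days inclusive.
143 = 7 × 20 + 3, so there are 20 full weeks plus 3 extra days.
Each full week contributes 5 weekdays (Mon–Fri): 20 × 5 = 100.
The 3 extra days are Sunday, Monday, Tuesday — 2 of them qualify.
Total: 100 + 2 = 102.

102 weekdays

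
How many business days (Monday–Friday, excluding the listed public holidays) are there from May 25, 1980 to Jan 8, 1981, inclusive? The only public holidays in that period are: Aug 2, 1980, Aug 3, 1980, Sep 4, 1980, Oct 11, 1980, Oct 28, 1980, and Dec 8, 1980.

161 business days

May 25, 1980 is a Sunday.
From May 25, 1980 to Jan 8, 1981 is 229 days inclusive.
229 = 7 × 32 + 5, so there are 32 full weeks plus 5 extra days.
Each full week contributes 5 weekdays (Mon–Fri): 32 × 5 = 160.
The 5 extra days are Sun, Mon, Tue, Wed, Thu — 4 of them qualify.
Total: 160 + 4 = 164.
Holidays: Aug 2, 1980 (Sat); Aug 3, 1980 (Sun); Sep 4, 1980 (Thu); Oct 11, 1980 (Sat); Oct 28, 1980 (Tue); Dec 8, 1980 (Mon).
3 of the 6 holidays fall on weekdays; the rest are weekends and were already excluded.
Business days: 164 − 3 = 161.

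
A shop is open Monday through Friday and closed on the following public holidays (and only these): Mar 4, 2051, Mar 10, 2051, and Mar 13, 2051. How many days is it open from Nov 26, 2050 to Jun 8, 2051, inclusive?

Nov 26, 2050 is a Saturday.
From Nov 26, 2050 to Jun 8, 2051 is 195 days inclusive.
195 = 7 × 27 + 6, so there are 27 full weeks plus 6 extra days.
Each full week contributes 5 weekdays (Mon–Fri): 27 × 5 = 135.
The 6 extra days are Sat, Sun, Mon, Tue, Wed, Thu — 4 of them qualify.
Total: 135 + 4 = 139.
Holidays: Mar 4, 2051 (Sat); Mar 10, 2051 (Fri); Mar 13, 2051 (Mon).
2 of the 3 holidays fall on weekdays; the rest are weekends and were already excluded.
Business days: 139 − 2 = 137.

137 business days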